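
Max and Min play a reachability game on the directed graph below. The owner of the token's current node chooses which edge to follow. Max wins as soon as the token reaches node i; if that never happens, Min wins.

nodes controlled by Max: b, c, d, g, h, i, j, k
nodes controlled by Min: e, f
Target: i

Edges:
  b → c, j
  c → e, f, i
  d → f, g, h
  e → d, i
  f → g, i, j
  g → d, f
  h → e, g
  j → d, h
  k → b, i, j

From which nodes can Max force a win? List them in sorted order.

b, c, i, k

A0 = {i}
A1: add {c, k} — c (Max) has c→i; k (Max) has k→i.
A2: add {b} — b (Max) has b→c.
A3 = A2; e.g. d (Max) has no edge into A2. Fixed point.
Max's winning region = {b, c, i, k}.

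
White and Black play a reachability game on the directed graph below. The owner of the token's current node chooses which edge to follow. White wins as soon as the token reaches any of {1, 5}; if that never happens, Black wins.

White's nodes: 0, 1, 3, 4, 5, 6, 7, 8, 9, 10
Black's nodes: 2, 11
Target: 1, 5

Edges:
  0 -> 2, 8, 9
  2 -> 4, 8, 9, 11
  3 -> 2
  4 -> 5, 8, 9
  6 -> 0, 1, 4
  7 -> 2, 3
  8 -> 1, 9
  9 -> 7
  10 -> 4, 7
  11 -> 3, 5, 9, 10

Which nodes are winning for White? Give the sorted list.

A0 = {1, 5}
A1: add {4, 6, 8} — 4 (White) has 4→5; 6 (White) has 6→1; 8 (White) has 8→1.
A2: add {0, 10} — 0 (White) has 0→8; 10 (White) has 10→4.
A3 = A2; e.g. 2 (Black) can still go to 9. Fixed point.
White's winning region = {0, 1, 4, 5, 6, 8, 10}.

0, 1, 4, 5, 6, 8, 10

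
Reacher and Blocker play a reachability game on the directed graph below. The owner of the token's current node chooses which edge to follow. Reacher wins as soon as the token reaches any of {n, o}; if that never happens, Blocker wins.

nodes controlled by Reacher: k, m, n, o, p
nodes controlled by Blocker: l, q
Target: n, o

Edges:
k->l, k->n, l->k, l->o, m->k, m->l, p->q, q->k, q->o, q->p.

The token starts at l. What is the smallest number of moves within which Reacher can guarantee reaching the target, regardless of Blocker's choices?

A0 = {n, o}
A1: add {k} — k (Reacher) has k→n.
A2: add {l, m} — l (Blocker): all of {k, o} already in; m (Reacher) has m→k.
A3 = A2; e.g. p (Reacher) has no edge into A2. Fixed point.
l enters the attractor at level 2, so Reacher can force the target in 2 moves from there.

2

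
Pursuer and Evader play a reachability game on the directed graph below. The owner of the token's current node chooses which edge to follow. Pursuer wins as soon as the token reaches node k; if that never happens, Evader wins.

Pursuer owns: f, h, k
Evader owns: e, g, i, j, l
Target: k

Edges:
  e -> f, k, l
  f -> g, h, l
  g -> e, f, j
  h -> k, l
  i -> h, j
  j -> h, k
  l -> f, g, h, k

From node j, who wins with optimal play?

Pursuer

A0 = {k}
A1: add {h} — h (Pursuer) has h→k.
A2: add {f, j} — f (Pursuer) has f→h; j (Evader): all of {h, k} already in.
j ∈ A2, so Pursuer can force the target.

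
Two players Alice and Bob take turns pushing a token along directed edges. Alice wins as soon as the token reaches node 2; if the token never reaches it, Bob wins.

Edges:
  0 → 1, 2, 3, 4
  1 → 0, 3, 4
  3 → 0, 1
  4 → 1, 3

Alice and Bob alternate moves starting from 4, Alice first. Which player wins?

Bob

Track states (vertex, player-to-move).
A0 = {(2,Alice), (2,Bob)}
A1: add {(0,Alice)}.
A2 = A1; e.g. (0,Bob) stays out. (4,Alice) never enters ⇒ Bob avoids the target.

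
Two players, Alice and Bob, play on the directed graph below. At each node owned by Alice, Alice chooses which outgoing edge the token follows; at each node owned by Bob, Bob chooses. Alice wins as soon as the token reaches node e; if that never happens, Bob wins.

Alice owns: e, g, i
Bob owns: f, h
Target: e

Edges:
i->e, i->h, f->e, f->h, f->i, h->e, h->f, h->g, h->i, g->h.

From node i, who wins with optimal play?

A0 = {e}
A1: add {i} — i (Alice) has i→e.
A2 = A1; e.g. f (Bob) can still go to h. Fixed point.
i ∈ A1, so Alice can force the target.

Alice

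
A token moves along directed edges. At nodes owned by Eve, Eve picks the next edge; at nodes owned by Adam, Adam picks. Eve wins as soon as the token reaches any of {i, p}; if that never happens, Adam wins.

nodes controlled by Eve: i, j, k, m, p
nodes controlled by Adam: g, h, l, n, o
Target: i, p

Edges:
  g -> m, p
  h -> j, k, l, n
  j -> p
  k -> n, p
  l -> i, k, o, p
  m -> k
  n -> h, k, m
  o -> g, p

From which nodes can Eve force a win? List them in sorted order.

g, i, j, k, l, m, o, p

A0 = {i, p}
A1: add {j, k} — j (Eve) has j→p; k (Eve) has k→p.
A2: add {m} — m (Eve) has m→k.
A3: add {g} — g (Adam): all of {m, p} already in.
A4: add {o} — o (Adam): all of {g, p} already in.
A5: add {l} — l (Adam): all of {i, k, o, p} already in.
A6 = A5; e.g. h (Adam) can still go to n. Fixed point.
Eve's winning region = {g, i, j, k, l, m, o, p}.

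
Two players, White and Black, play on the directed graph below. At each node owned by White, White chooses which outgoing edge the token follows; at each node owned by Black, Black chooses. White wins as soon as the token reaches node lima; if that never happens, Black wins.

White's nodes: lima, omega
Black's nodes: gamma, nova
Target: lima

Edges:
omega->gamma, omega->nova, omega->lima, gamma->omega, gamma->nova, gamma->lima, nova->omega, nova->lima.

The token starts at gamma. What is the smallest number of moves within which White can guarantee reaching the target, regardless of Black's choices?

3

A0 = {lima}
A1: add {omega} — omega (White) has omega→lima.
A2: add {nova} — nova (Black): all of {omega, lima} already in.
A3: add {gamma} — gamma (Black): all of {omega, nova, lima} already in.
A3 = all vertices. Fixed point.
gamma enters the attractor at level 3, so White can force the target in 3 moves from there.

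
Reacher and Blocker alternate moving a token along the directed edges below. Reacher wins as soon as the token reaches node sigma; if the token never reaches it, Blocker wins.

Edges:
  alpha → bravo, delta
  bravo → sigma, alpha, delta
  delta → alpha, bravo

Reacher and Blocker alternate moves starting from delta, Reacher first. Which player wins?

Blocker

Track states (vertex, player-to-move).
A0 = {(sigma,Reacher), (sigma,Blocker)}
A1: add {(bravo,Reacher)}.
A2 = A1; e.g. (alpha,Reacher) stays out. (delta,Reacher) never enters ⇒ Blocker avoids the target.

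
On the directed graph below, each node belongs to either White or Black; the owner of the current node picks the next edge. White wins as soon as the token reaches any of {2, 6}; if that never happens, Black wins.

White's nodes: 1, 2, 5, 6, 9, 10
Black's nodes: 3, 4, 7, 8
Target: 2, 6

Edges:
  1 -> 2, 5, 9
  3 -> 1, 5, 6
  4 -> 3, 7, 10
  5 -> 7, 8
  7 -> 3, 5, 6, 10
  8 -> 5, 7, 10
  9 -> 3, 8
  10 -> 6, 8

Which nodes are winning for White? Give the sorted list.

1, 2, 6, 10

A0 = {2, 6}
A1: add {1, 10} — 1 (White) has 1→2; 10 (White) has 10→6.
A2 = A1; e.g. 3 (Black) can still go to 5. Fixed point.
White's winning region = {1, 2, 6, 10}.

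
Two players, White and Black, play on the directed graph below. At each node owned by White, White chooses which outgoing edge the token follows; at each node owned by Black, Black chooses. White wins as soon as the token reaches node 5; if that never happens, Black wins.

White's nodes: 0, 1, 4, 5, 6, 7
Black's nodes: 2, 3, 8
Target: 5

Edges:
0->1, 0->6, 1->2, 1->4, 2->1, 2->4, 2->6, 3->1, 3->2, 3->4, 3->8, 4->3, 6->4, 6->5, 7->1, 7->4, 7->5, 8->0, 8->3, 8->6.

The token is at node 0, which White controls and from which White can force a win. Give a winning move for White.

A0 = {5}
A1: add {6, 7} — 6 (White) has 6→5; 7 (White) has 7→5.
A2: add {0} — 0 (White) has 0→6.
A3 = A2; e.g. 1 (White) has no edge into A2. Fixed point.
From 0, successor 6 is in the attractor (rank 1); the other successor 1 is not.

6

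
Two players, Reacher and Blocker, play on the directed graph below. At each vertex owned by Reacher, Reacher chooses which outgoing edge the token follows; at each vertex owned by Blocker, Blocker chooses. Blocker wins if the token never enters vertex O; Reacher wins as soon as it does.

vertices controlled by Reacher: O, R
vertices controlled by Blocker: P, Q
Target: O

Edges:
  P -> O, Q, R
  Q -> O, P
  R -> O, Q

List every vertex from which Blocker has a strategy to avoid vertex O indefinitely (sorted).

A0 = {O}
A1: add {R} — R (Reacher) has R→O.
A2 = A1; e.g. P (Blocker) can still go to Q. Fixed point.
Reacher's attractor = {O, R}; Blocker avoids the target exactly from the complement.

P, Q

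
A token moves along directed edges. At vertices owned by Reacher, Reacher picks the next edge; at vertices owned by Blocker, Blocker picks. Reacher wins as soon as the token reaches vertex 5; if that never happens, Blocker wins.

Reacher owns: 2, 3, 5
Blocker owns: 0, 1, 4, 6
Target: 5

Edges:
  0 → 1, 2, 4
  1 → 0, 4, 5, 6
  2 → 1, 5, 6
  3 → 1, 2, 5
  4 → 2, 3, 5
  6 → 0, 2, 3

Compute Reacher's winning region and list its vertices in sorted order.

2, 3, 4, 5

A0 = {5}
A1: add {2, 3} — 2 (Reacher) has 2→5; 3 (Reacher) has 3→5.
A2: add {4} — 4 (Blocker): all of {2, 3, 5} already in.
A3 = A2; e.g. 0 (Blocker) can still go to 1. Fixed point.
Reacher's winning region = {2, 3, 4, 5}.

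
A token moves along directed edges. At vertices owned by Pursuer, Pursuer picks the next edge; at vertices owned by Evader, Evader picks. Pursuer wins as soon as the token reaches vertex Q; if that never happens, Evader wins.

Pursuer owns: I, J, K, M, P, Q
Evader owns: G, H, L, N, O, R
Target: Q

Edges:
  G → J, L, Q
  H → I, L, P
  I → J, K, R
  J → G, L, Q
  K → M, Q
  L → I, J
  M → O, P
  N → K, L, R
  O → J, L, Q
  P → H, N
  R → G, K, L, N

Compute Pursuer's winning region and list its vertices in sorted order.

A0 = {Q}
A1: add {J, K} — J (Pursuer) has J→Q; K (Pursuer) has K→Q.
A2: add {I} — I (Pursuer) has I→J.
A3: add {L} — L (Evader): all of {I, J} already in.
A4: add {G, O} — G (Evader): all of {J, L, Q} already in; O (Evader): all of {J, L, Q} already in.
A5: add {M} — M (Pursuer) has M→O.
A6 = A5; e.g. H (Evader) can still go to P. Fixed point.
Pursuer's winning region = {G, I, J, K, L, M, O, Q}.

G, I, J, K, L, M, O, Q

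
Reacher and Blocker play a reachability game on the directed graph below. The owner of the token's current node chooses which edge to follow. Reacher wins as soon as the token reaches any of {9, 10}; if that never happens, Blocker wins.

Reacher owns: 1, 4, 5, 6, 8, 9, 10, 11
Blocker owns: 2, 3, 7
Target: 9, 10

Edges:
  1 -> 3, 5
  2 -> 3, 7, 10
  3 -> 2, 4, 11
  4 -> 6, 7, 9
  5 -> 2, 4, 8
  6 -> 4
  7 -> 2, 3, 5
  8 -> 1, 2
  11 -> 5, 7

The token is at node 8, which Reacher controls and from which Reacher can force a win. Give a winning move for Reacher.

A0 = {9, 10}
A1: add {4} — 4 (Reacher) has 4→9.
A2: add {5, 6} — 5 (Reacher) has 5→4; 6 (Reacher) has 6→4.
A3: add {1, 11} — 1 (Reacher) has 1→5; 11 (Reacher) has 11→5.
A4: add {8} — 8 (Reacher) has 8→1.
A5 = A4; e.g. 2 (Blocker) can still go to 3. Fixed point.
From 8, successor 1 is in the attractor (rank 3); the other successor 2 is not.

1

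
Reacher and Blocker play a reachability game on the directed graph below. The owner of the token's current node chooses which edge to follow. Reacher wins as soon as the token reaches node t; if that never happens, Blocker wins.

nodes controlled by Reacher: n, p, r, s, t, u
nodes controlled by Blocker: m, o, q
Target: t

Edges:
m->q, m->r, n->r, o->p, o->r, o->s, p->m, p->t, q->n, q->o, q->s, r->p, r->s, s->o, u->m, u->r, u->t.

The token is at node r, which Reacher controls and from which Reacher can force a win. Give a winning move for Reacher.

A0 = {t}
A1: add {p, u} — p (Reacher) has p→t; u (Reacher) has u→t.
A2: add {r} — r (Reacher) has r→p.
A3: add {n} — n (Reacher) has n→r.
A4 = A3; e.g. m (Blocker) can still go to q. Fixed point.
From r, successor p is in the attractor (rank 1); the other successor s is not.

p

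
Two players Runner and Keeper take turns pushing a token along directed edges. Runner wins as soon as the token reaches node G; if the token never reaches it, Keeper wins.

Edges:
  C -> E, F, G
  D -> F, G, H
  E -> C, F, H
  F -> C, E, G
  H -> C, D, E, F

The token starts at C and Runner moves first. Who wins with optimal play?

Track states (vertex, player-to-move).
A0 = {(G,Runner), (G,Keeper)}
A1: add {(C,Runner), (D,Runner), (F,Runner)}.
(C,Runner) ∈ A1 ⇒ Runner forces the target.

Runner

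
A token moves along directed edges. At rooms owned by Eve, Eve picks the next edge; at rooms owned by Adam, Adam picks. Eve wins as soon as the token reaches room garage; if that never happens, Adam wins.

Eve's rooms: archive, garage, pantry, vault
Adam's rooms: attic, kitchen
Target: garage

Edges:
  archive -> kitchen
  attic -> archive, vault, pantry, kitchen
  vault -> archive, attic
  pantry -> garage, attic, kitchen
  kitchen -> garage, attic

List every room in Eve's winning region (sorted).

A0 = {garage}
A1: add {pantry} — pantry (Eve) has pantry→garage.
A2 = A1; e.g. archive (Eve) has no edge into A1. Fixed point.
Eve's winning region = {garage, pantry}.

garage, pantry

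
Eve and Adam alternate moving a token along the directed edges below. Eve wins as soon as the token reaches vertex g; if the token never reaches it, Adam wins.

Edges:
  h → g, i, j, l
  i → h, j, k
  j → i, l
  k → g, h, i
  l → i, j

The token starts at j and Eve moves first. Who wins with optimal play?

Adam

Track states (vertex, player-to-move).
A0 = {(g,Eve), (g,Adam)}
A1: add {(h,Eve), (k,Eve)}.
A2 = A1; e.g. (h,Adam) stays out. (j,Eve) never enters ⇒ Adam avoids the target.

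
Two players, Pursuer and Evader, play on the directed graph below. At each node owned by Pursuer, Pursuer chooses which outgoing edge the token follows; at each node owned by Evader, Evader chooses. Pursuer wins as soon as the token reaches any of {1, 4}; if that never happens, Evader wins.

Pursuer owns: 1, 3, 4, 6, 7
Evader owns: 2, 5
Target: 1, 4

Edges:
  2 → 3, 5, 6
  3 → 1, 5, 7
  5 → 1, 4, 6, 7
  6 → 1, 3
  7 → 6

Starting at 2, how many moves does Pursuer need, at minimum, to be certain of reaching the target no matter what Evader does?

A0 = {1, 4}
A1: add {3, 6} — 3 (Pursuer) has 3→1; 6 (Pursuer) has 6→1.
A2: add {7} — 7 (Pursuer) has 7→6.
A3: add {5} — 5 (Evader): all of {1, 4, 6, 7} already in.
A4: add {2} — 2 (Evader): all of {3, 5, 6} already in.
A4 = all vertices. Fixed point.
2 enters the attractor at level 4, so Pursuer can force the target in 4 moves from there.

4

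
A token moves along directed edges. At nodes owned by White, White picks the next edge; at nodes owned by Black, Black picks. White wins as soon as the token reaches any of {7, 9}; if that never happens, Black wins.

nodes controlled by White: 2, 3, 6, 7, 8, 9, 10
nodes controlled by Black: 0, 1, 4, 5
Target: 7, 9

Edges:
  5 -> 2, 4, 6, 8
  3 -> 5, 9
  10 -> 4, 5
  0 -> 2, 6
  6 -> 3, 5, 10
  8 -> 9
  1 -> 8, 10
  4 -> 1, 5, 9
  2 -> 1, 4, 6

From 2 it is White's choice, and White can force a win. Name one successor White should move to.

A0 = {7, 9}
A1: add {3, 8} — 3 (White) has 3→9; 8 (White) has 8→9.
A2: add {6} — 6 (White) has 6→3.
A3: add {2} — 2 (White) has 2→6.
A4: add {0} — 0 (Black): all of {2, 6} already in.
A5 = A4; e.g. 1 (Black) can still go to 10. Fixed point.
From 2, successor 6 is in the attractor (rank 2); the other successors 1, 4 are not.

6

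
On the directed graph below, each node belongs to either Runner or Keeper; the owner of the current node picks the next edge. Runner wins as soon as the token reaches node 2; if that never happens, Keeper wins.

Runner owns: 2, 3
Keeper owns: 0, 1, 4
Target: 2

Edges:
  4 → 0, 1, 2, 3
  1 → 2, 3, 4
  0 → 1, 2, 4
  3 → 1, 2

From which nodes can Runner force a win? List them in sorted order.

A0 = {2}
A1: add {3} — 3 (Runner) has 3→2.
A2 = A1; e.g. 0 (Keeper) can still go to 1. Fixed point.
Runner's winning region = {2, 3}.

2, 3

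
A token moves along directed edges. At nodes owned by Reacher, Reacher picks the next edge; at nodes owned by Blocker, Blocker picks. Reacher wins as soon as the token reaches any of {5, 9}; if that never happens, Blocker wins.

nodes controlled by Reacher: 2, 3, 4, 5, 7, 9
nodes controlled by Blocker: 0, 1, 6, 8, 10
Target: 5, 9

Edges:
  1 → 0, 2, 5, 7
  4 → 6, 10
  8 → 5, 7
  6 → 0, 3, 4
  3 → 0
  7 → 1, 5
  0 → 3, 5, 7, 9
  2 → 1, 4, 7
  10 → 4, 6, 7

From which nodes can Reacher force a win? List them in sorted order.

A0 = {5, 9}
A1: add {7} — 7 (Reacher) has 7→5.
A2: add {2, 8} — 2 (Reacher) has 2→7; 8 (Blocker): all of {5, 7} already in.
A3 = A2; e.g. 0 (Blocker) can still go to 3. Fixed point.
Reacher's winning region = {2, 5, 7, 8, 9}.

2, 5, 7, 8, 9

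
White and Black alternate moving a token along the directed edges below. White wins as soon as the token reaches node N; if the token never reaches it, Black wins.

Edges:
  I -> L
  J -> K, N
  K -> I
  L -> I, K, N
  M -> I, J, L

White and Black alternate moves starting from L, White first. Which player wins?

White

Track states (vertex, player-to-move).
A0 = {(N,White), (N,Black)}
A1: add {(J,White), (L,White)}.
(L,White) ∈ A1 ⇒ White forces the target.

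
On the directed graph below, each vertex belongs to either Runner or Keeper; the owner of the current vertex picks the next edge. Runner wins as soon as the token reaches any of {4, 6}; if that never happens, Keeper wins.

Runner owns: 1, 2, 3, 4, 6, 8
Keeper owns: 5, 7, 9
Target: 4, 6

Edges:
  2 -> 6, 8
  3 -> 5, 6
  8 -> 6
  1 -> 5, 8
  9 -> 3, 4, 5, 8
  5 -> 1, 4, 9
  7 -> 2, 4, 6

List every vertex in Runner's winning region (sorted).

A0 = {4, 6}
A1: add {2, 3, 8} — 2 (Runner) has 2→6; 3 (Runner) has 3→6; 8 (Runner) has 8→6.
A2: add {1, 7} — 1 (Runner) has 1→8; 7 (Keeper): all of {2, 4, 6} already in.
A3 = A2; e.g. 5 (Keeper) can still go to 9. Fixed point.
Runner's winning region = {1, 2, 3, 4, 6, 7, 8}.

1, 2, 3, 4, 6, 7, 8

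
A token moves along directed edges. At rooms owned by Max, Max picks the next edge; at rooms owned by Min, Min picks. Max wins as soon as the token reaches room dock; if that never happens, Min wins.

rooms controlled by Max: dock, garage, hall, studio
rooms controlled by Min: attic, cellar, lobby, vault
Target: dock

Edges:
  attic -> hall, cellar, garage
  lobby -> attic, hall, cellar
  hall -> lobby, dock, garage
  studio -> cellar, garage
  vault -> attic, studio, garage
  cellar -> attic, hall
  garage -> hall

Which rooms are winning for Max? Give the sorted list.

A0 = {dock}
A1: add {hall} — hall (Max) has hall→dock.
A2: add {garage} — garage (Max) has garage→hall.
A3: add {studio} — studio (Max) has studio→garage.
A4 = A3; e.g. attic (Min) can still go to cellar. Fixed point.
Max's winning region = {dock, garage, hall, studio}.

dock, garage, hall, studio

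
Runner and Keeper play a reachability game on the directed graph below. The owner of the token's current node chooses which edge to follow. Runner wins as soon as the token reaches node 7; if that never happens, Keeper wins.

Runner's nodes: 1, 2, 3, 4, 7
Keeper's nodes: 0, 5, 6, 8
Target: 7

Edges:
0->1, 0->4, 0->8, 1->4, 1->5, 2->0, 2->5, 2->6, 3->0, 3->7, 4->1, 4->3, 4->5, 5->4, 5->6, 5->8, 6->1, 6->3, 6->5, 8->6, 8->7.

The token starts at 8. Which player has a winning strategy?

A0 = {7}
A1: add {3} — 3 (Runner) has 3→7.
A2: add {4} — 4 (Runner) has 4→3.
A3: add {1} — 1 (Runner) has 1→4.
A4 = A3; e.g. 0 (Keeper) can still go to 8. Fixed point.
8 never enters the attractor, so Keeper can avoid the target forever.

Keeper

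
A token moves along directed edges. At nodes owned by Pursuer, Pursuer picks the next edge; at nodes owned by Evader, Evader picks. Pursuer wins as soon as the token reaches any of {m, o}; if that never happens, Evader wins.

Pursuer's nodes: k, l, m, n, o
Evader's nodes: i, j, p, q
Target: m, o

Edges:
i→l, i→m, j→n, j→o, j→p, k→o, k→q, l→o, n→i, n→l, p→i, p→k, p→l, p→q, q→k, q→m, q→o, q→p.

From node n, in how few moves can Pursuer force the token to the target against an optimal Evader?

A0 = {m, o}
A1: add {k, l} — k (Pursuer) has k→o; l (Pursuer) has l→o.
A2: add {i, n} — i (Evader): all of {l, m} already in; n (Pursuer) has n→l.
A3 = A2; e.g. j (Evader) can still go to p. Fixed point.
n enters the attractor at level 2, so Pursuer can force the target in 2 moves from there.

2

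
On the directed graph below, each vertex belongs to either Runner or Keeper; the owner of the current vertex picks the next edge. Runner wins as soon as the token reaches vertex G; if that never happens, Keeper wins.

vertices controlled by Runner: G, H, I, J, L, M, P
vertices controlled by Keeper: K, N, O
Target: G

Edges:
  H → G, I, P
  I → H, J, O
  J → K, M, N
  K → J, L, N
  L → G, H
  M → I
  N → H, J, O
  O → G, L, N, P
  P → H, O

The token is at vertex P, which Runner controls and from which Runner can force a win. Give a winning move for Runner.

H

A0 = {G}
A1: add {H, L} — H (Runner) has H→G; L (Runner) has L→G.
A2: add {I, P} — I (Runner) has I→H; P (Runner) has P→H.
A3: add {M} — M (Runner) has M→I.
A4: add {J} — J (Runner) has J→M.
A5 = A4; e.g. K (Keeper) can still go to N. Fixed point.
From P, successor H is in the attractor (rank 1); the other successor O is not.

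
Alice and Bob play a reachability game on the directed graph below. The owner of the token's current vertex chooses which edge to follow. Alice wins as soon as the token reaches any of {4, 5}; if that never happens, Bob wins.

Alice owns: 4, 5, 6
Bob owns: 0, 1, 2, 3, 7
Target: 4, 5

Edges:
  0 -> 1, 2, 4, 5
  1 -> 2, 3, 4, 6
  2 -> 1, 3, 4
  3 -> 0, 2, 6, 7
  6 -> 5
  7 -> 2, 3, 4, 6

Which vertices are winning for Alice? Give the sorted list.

A0 = {4, 5}
A1: add {6} — 6 (Alice) has 6→5.
A2 = A1; e.g. 0 (Bob) can still go to 1. Fixed point.
Alice's winning region = {4, 5, 6}.

4, 5, 6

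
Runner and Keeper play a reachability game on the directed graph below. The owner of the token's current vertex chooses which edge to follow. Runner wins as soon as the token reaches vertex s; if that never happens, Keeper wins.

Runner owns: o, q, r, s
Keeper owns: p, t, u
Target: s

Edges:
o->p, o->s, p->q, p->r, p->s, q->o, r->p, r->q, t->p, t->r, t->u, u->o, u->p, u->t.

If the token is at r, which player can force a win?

Runner

A0 = {s}
A1: add {o} — o (Runner) has o→s.
A2: add {q} — q (Runner) has q→o.
A3: add {r} — r (Runner) has r→q.
r ∈ A3, so Runner can force the target.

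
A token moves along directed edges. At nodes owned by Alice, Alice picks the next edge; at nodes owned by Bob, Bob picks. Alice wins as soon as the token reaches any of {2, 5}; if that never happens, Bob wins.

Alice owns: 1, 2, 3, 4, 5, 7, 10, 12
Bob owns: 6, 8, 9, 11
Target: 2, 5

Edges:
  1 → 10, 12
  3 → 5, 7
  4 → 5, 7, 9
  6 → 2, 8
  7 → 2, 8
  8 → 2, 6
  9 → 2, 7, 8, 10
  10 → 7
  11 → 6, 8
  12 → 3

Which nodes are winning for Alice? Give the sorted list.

1, 2, 3, 4, 5, 7, 10, 12

A0 = {2, 5}
A1: add {3, 4, 7} — 3 (Alice) has 3→5; 4 (Alice) has 4→5; 7 (Alice) has 7→2.
A2: add {10, 12} — 10 (Alice) has 10→7; 12 (Alice) has 12→3.
A3: add {1} — 1 (Alice) has 1→10.
A4 = A3; e.g. 6 (Bob) can still go to 8. Fixed point.
Alice's winning region = {1, 2, 3, 4, 5, 7, 10, 12}.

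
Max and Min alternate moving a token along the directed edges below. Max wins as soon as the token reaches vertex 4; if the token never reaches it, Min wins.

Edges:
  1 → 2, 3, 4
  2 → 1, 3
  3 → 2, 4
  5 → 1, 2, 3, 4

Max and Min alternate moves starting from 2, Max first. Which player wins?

Min

Track states (vertex, player-to-move).
A0 = {(4,Max), (4,Min)}
A1: add {(1,Max), (3,Max), (5,Max)}.
A2: add {(2,Min)}.
A3 = A2; e.g. (1,Min) stays out. (2,Max) never enters ⇒ Min avoids the target.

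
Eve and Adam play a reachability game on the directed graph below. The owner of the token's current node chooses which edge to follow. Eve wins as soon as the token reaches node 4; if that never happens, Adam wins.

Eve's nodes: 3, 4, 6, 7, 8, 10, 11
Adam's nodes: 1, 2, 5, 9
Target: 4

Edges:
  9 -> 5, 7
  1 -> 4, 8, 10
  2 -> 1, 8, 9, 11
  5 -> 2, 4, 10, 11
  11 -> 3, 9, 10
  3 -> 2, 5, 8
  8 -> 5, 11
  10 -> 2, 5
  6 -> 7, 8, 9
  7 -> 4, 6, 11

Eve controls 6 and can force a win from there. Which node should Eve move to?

A0 = {4}
A1: add {7} — 7 (Eve) has 7→4.
A2: add {6} — 6 (Eve) has 6→7.
A3 = A2; e.g. 1 (Adam) can still go to 8. Fixed point.
From 6, successor 7 is in the attractor (rank 1); the other successors 8, 9 are not.

7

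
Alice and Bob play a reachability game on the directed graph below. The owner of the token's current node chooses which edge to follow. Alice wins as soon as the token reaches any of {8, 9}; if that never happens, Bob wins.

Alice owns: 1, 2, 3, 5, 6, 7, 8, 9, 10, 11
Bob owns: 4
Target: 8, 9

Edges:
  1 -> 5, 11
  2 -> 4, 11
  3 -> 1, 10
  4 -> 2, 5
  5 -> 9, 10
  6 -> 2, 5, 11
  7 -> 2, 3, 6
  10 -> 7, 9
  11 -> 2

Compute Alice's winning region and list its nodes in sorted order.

A0 = {8, 9}
A1: add {5, 10} — 5 (Alice) has 5→9; 10 (Alice) has 10→9.
A2: add {1, 3, 6} — 1 (Alice) has 1→5; 3 (Alice) has 3→10; 6 (Alice) has 6→5.
A3: add {7} — 7 (Alice) has 7→3.
A4 = A3; e.g. 2 (Alice) has no edge into A3. Fixed point.
Alice's winning region = {1, 3, 5, 6, 7, 8, 9, 10}.

1, 3, 5, 6, 7, 8, 9, 10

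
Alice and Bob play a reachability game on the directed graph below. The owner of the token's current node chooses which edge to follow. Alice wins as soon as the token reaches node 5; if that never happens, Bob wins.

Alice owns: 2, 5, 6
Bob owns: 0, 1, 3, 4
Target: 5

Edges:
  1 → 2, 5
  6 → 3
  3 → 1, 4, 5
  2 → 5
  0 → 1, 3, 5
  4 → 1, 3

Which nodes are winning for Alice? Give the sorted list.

1, 2, 5

A0 = {5}
A1: add {2} — 2 (Alice) has 2→5.
A2: add {1} — 1 (Bob): all of {2, 5} already in.
A3 = A2; e.g. 0 (Bob) can still go to 3. Fixed point.
Alice's winning region = {1, 2, 5}.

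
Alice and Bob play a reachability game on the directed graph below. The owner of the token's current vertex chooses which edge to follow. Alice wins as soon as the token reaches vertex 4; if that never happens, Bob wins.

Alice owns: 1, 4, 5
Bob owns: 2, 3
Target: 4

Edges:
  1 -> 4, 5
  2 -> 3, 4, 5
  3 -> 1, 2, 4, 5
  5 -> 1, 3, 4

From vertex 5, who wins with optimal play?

Alice

A0 = {4}
A1: add {1, 5} — 1 (Alice) has 1→4; 5 (Alice) has 5→4.
A2 = A1; e.g. 2 (Bob) can still go to 3. Fixed point.
5 ∈ A1, so Alice can force the target.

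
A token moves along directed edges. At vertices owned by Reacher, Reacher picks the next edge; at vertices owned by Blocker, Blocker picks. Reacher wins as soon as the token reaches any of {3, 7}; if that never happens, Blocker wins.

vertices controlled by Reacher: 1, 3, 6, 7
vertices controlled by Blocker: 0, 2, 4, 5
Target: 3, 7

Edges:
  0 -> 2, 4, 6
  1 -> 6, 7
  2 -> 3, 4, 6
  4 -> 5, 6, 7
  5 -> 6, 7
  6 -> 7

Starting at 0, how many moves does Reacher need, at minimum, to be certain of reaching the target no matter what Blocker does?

A0 = {3, 7}
A1: add {1, 6} — 1 (Reacher) has 1→7; 6 (Reacher) has 6→7.
A2: add {5} — 5 (Blocker): all of {6, 7} already in.
A3: add {4} — 4 (Blocker): all of {5, 6, 7} already in.
A4: add {2} — 2 (Blocker): all of {3, 4, 6} already in.
A5: add {0} — 0 (Blocker): all of {2, 4, 6} already in.
A5 = all vertices. Fixed point.
0 enters the attractor at level 5, so Reacher can force the target in 5 moves from there.

5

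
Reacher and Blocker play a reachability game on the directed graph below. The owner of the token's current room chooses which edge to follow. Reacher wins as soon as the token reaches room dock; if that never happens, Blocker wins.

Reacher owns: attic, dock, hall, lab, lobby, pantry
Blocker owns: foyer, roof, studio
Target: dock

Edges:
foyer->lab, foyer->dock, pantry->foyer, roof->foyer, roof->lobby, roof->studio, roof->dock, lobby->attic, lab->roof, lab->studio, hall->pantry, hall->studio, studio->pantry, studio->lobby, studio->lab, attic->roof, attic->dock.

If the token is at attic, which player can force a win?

Reacher

A0 = {dock}
A1: add {attic} — attic (Reacher) has attic→dock.
attic ∈ A1, so Reacher can force the target.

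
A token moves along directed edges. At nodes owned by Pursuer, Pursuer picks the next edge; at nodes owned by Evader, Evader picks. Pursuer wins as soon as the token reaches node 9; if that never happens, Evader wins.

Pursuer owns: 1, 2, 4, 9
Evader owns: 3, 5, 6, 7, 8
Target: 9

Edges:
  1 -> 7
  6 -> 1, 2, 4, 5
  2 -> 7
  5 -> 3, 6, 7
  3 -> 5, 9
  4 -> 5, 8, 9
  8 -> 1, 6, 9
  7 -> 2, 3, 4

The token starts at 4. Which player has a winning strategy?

Pursuer

A0 = {9}
A1: add {4} — 4 (Pursuer) has 4→9.
A2 = A1; e.g. 1 (Pursuer) has no edge into A1. Fixed point.
4 ∈ A1, so Pursuer can force the target.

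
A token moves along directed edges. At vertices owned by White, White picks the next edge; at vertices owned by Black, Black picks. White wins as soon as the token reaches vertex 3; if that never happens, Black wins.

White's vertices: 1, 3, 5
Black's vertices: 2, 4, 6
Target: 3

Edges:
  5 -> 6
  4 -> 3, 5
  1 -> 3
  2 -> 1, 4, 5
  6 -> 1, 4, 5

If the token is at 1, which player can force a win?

White

A0 = {3}
A1: add {1} — 1 (White) has 1→3.
A2 = A1; e.g. 2 (Black) can still go to 4. Fixed point.
1 ∈ A1, so White can force the target.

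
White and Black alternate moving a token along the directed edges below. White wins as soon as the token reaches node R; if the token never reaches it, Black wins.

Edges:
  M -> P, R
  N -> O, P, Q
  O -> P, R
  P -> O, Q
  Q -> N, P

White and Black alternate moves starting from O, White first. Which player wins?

Track states (vertex, player-to-move).
A0 = {(R,White), (R,Black)}
A1: add {(M,White), (O,White)}.
(O,White) ∈ A1 ⇒ White forces the target.

White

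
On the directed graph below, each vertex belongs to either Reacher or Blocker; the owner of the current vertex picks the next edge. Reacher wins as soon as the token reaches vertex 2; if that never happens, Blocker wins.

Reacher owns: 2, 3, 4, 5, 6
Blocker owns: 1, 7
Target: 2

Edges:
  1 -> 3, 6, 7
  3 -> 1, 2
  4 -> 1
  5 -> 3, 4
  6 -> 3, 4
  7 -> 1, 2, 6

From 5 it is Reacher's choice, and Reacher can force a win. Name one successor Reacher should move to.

A0 = {2}
A1: add {3} — 3 (Reacher) has 3→2.
A2: add {5, 6} — 5 (Reacher) has 5→3; 6 (Reacher) has 6→3.
A3 = A2; e.g. 1 (Blocker) can still go to 7. Fixed point.
From 5, successor 3 is in the attractor (rank 1); the other successor 4 is not.

3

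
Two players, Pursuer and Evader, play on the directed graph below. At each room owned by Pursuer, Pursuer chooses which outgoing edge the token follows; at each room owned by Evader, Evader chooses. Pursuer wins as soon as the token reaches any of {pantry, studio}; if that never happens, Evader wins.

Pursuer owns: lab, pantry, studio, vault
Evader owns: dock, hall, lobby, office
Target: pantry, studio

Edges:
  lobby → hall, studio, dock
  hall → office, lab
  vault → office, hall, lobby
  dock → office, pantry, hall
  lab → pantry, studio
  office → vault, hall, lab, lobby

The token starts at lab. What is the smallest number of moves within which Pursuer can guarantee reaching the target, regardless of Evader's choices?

1

A0 = {pantry, studio}
A1: add {lab} — lab (Pursuer) has lab→pantry.
A2 = A1; e.g. office (Evader) can still go to vault. Fixed point.
lab enters the attractor at level 1, so Pursuer can force the target in 1 move from there.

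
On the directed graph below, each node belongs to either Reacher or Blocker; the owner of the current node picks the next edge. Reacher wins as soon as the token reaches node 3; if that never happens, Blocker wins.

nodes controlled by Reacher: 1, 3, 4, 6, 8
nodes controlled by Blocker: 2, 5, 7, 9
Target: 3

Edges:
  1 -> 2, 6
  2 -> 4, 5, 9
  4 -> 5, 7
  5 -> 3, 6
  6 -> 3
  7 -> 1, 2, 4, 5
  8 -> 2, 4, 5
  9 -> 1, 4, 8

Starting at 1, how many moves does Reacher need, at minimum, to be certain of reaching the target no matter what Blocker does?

A0 = {3}
A1: add {6} — 6 (Reacher) has 6→3.
A2: add {1, 5} — 1 (Reacher) has 1→6; 5 (Blocker): all of {3, 6} already in.
1 enters the attractor at level 2, so Reacher can force the target in 2 moves from there.

2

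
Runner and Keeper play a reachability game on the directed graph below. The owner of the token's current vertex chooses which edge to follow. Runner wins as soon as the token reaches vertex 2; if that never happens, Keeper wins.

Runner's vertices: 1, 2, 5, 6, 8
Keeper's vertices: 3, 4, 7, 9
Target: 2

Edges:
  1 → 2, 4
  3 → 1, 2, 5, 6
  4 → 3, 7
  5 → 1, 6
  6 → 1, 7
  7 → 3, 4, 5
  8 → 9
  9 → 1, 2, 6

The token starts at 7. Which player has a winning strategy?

A0 = {2}
A1: add {1} — 1 (Runner) has 1→2.
A2: add {5, 6} — 5 (Runner) has 5→1; 6 (Runner) has 6→1.
A3: add {3, 9} — 3 (Keeper): all of {1, 2, 5, 6} already in; 9 (Keeper): all of {1, 2, 6} already in.
A4: add {8} — 8 (Runner) has 8→9.
A5 = A4; e.g. 4 (Keeper) can still go to 7. Fixed point.
7 never enters the attractor, so Keeper can avoid the target forever.

Keeper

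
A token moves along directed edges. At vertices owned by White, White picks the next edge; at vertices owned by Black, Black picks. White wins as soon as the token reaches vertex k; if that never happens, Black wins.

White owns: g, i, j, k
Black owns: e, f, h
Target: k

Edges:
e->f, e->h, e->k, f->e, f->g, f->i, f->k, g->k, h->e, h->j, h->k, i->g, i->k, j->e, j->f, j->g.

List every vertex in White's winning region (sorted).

g, i, j, k

A0 = {k}
A1: add {g, i} — g (White) has g→k; i (White) has i→k.
A2: add {j} — j (White) has j→g.
A3 = A2; e.g. e (Black) can still go to f. Fixed point.
White's winning region = {g, i, j, k}.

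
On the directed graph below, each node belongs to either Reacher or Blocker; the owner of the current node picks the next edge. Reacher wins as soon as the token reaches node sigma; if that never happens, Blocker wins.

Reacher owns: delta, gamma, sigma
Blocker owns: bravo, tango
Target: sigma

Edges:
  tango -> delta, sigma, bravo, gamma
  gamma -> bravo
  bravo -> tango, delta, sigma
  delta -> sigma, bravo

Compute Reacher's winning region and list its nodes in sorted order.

delta, sigma

A0 = {sigma}
A1: add {delta} — delta (Reacher) has delta→sigma.
A2 = A1; e.g. tango (Blocker) can still go to bravo. Fixed point.
Reacher's winning region = {delta, sigma}.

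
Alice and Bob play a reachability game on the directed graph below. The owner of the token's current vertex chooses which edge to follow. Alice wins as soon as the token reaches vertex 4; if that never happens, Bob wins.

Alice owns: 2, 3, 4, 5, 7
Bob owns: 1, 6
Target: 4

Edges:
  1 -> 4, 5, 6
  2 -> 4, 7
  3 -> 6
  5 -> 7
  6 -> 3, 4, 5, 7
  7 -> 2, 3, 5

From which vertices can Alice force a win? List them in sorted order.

A0 = {4}
A1: add {2} — 2 (Alice) has 2→4.
A2: add {7} — 7 (Alice) has 7→2.
A3: add {5} — 5 (Alice) has 5→7.
A4 = A3; e.g. 1 (Bob) can still go to 6. Fixed point.
Alice's winning region = {2, 4, 5, 7}.

2, 4, 5, 7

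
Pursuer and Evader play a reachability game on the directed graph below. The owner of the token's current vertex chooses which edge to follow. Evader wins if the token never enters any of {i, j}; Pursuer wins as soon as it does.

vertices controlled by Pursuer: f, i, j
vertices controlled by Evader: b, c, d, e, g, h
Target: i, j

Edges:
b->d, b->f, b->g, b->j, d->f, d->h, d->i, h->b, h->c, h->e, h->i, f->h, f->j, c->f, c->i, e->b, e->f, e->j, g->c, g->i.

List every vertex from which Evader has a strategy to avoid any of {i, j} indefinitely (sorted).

b, d, e, h

A0 = {i, j}
A1: add {f} — f (Pursuer) has f→j.
A2: add {c} — c (Evader): all of {f, i} already in.
A3: add {g} — g (Evader): all of {c, i} already in.
A4 = A3; e.g. b (Evader) can still go to d. Fixed point.
Pursuer's attractor = {c, f, g, i, j}; Evader avoids the target exactly from the complement.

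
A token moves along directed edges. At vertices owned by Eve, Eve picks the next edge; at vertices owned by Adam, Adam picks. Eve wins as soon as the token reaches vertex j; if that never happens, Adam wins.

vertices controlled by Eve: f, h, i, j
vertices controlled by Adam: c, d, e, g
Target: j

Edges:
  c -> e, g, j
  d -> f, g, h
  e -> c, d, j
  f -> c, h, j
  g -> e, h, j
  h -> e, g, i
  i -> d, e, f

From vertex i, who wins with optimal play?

Eve

A0 = {j}
A1: add {f} — f (Eve) has f→j.
A2: add {i} — i (Eve) has i→f.
i ∈ A2, so Eve can force the target.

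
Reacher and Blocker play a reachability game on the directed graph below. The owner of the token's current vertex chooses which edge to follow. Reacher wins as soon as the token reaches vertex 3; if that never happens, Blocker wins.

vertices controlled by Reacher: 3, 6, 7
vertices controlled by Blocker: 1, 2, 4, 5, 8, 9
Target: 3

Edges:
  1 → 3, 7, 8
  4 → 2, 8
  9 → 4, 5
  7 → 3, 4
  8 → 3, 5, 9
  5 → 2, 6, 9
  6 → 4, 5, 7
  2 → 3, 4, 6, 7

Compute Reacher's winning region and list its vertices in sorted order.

3, 6, 7

A0 = {3}
A1: add {7} — 7 (Reacher) has 7→3.
A2: add {6} — 6 (Reacher) has 6→7.
A3 = A2; e.g. 1 (Blocker) can still go to 8. Fixed point.
Reacher's winning region = {3, 6, 7}.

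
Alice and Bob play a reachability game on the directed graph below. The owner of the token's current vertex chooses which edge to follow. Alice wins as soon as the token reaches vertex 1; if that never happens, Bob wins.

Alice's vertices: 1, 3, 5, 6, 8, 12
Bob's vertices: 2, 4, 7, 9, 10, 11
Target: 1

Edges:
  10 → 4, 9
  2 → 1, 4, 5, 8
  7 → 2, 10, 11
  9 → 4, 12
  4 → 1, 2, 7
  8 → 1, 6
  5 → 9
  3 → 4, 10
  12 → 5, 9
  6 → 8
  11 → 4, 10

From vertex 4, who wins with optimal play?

A0 = {1}
A1: add {8} — 8 (Alice) has 8→1.
A2: add {6} — 6 (Alice) has 6→8.
A3 = A2; e.g. 2 (Bob) can still go to 4. Fixed point.
4 never enters the attractor, so Bob can avoid the target forever.

Bob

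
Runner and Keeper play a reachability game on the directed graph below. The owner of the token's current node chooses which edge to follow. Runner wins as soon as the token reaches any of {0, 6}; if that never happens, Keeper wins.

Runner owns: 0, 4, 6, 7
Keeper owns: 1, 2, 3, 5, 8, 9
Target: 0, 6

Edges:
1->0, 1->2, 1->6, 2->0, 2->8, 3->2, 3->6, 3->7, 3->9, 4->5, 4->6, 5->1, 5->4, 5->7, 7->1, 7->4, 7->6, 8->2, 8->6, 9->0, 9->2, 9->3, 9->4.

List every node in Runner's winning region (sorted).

0, 4, 6, 7

A0 = {0, 6}
A1: add {4, 7} — 4 (Runner) has 4→6; 7 (Runner) has 7→6.
A2 = A1; e.g. 1 (Keeper) can still go to 2. Fixed point.
Runner's winning region = {0, 4, 6, 7}.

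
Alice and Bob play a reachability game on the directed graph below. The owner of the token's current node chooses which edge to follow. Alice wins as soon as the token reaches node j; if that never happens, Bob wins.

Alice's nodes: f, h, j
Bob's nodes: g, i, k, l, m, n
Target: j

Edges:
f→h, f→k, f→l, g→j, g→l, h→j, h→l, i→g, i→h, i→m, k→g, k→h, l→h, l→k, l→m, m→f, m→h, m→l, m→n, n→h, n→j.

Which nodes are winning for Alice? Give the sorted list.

A0 = {j}
A1: add {h} — h (Alice) has h→j.
A2: add {f, n} — f (Alice) has f→h; n (Bob): all of {h, j} already in.
A3 = A2; e.g. g (Bob) can still go to l. Fixed point.
Alice's winning region = {f, h, j, n}.

f, h, j, n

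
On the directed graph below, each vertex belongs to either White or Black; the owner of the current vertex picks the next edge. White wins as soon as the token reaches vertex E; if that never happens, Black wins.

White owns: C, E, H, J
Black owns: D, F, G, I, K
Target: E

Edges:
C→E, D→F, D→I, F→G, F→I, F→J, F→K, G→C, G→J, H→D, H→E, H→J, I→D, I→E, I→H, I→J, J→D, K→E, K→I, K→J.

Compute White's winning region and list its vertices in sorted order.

A0 = {E}
A1: add {C, H} — C (White) has C→E; H (White) has H→E.
A2 = A1; e.g. D (Black) can still go to F. Fixed point.
White's winning region = {C, E, H}.

C, E, H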